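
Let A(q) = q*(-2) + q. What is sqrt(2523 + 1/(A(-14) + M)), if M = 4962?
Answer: 17*sqrt(13510151)/1244 ≈ 50.229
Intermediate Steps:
A(q) = -q (A(q) = -2*q + q = -q)
sqrt(2523 + 1/(A(-14) + M)) = sqrt(2523 + 1/(-1*(-14) + 4962)) = sqrt(2523 + 1/(14 + 4962)) = sqrt(2523 + 1/4976) = sqrt(12554449/4976) = 17*sqrt(13510151)/1244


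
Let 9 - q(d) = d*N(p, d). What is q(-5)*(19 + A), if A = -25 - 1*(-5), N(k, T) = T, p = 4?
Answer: 16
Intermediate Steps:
A = -20 (A = -25 + 5 = -20)
q(d) = 9 - d**2 (q(d) = 9 - d*d = 9 - d**2)
q(-5)*(19 + A) = (9 - 1*(-5)**2)*(19 - 20) = (9 - 1*25)*(-1) = (9 - 25)*(-1) = -16*(-1) = 16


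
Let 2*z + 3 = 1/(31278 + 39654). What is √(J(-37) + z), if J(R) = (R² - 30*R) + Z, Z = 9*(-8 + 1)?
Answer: 7*√247922271186/70932 ≈ 49.138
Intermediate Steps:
Z = -63 (Z = 9*(-7) = -63)
z = -212795/141864 (z = -3/2 + 1/(2*(31278 + 39654)) = -3/2 + (½)/70932 = -3/2 + (½)*(1/70932) = -3/2 + 1/141864 = -212795/141864 ≈ -1.5000)
J(R) = -63 + R² - 30*R (J(R) = (R² - 30*R) - 63 = -63 + R² - 30*R)
√(J(-37) + z) = √((-63 + (-37)² - 30*(-37)) - 212795/141864) = √((-63 + 1369 + 1110) - 212795/141864) = √(2416 - 212795/141864) = √(342530629/141864) = 7*√247922271186/70932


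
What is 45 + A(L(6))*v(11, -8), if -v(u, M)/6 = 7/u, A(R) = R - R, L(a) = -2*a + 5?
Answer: 45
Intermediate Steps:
L(a) = 5 - 2*a
A(R) = 0
v(u, M) = -42/u
45 + A(L(6))*v(11, -8) = 45 + 0*(-42/11) = 45 + 0 = 45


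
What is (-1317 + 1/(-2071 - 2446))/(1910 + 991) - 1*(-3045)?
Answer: 39895173875/13103817 ≈ 3044.5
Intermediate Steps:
(-1317 + 1/(-2071 - 2446))/(1910 + 991) - 1*(-3045) = (-1317 + 1/(-4517))/2901 + 3045 = (-1317 - 1/4517)*(1/2901) + 3045 = -5948890/4517*1/2901 + 3045 = -5948890/13103817 + 3045 = 39895173875/13103817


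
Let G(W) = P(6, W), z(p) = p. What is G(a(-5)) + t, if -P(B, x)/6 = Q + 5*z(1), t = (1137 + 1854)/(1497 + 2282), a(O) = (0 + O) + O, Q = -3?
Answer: -42357/3779 ≈ -11.209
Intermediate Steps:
a(O) = 2*O (a(O) = O + O = 2*O)
t = 2991/3779 ≈ 0.79148
P(B, x) = -12 (P(B, x) = -6*(-3 + 5*1) = -6*(-3 + 5) = -6*2 = -12)
G(W) = -12
G(a(-5)) + t = -12 + 2991/3779 = -42357/3779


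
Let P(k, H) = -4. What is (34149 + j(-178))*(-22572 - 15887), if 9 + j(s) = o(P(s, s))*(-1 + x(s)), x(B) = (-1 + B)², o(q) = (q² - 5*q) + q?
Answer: -40744233780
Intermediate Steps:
o(q) = q² - 4*q
j(s) = -41 + 32*(-1 + s)² (j(s) = -9 + (-4*(-4 - 4))*(-1 + (-1 + s)²) = -9 + (-4*(-8))*(-1 + (-1 + s)²) = -9 + 32*(-1 + (-1 + s)²) = -9 + (-32 + 32*(-1 + s)²) = -41 + 32*(-1 + s)²)
(34149 + j(-178))*(-22572 - 15887) = (34149 + (-41 + 32*(-1 - 178)²))*(-22572 - 15887) = (34149 + (-41 + 32*(-179)²))*(-38459) = (34149 + (-41 + 32*32041))*(-38459) = (34149 + (-41 + 1025312))*(-38459) = (34149 + 1025271)*(-38459) = 1059420*(-38459) = -40744233780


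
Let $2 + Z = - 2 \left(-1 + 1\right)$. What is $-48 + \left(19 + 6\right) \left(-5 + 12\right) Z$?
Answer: $-398$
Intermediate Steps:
$Z = -2$ ($Z = -2 - 2 \left(-1 + 1\right) = -2 - 0 = -2 + 0 = -2$)
$-48 + \left(19 + 6\right) \left(-5 + 12\right) Z = -48 + \left(19 + 6\right) \left(-5 + 12\right) \left(-2\right) = -48 + 25 \cdot 7 \left(-2\right) = -48 + 175 \left(-2\right) = -48 - 350 = -398$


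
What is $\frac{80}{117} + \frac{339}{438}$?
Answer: $\frac{24901}{17082} \approx 1.4577$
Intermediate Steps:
$\frac{80}{117} + \frac{339}{438} = 80 \cdot \frac{1}{117} + 339 \cdot \frac{1}{438} = \frac{80}{117} + \frac{113}{146} = \frac{24901}{17082}$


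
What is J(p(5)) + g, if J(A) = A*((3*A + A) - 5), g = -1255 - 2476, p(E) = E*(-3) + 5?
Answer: -3281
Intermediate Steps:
p(E) = 5 - 3*E (p(E) = -3*E + 5 = 5 - 3*E)
g = -3731
J(A) = A*(-5 + 4*A) (J(A) = A*(4*A - 5) = A*(-5 + 4*A))
J(p(5)) + g = (5 - 3*5)*(-5 + 4*(5 - 3*5)) - 3731 = (5 - 15)*(-5 + 4*(5 - 15)) - 3731 = -10*(-5 + 4*(-10)) - 3731 = -10*(-5 - 40) - 3731 = -10*(-45) - 3731 = 450 - 3731 = -3281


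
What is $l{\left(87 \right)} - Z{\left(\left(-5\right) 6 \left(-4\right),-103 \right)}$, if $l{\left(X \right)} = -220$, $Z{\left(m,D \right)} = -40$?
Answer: $-180$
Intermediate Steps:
$l{\left(87 \right)} - Z{\left(\left(-5\right) 6 \left(-4\right),-103 \right)} = -220 - -40 = -220 + 40 = -180$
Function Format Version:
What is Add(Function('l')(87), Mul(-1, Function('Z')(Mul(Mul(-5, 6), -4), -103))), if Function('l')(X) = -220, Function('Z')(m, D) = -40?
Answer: -180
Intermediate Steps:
Add(Function('l')(87), Mul(-1, Function('Z')(Mul(Mul(-5, 6), -4), -103))) = Add(-220, Mul(-1, -40)) = Add(-220, 40) = -180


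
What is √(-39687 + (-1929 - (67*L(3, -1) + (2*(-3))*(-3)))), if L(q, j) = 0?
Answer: 9*I*√514 ≈ 204.04*I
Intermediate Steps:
√(-39687 + (-1929 - (67*L(3, -1) + (2*(-3))*(-3)))) = √(-39687 + (-1929 - (67*0 + (2*(-3))*(-3)))) = √(-39687 + (-1929 - (0 - 6*(-3)))) = √(-39687 + (-1929 - (0 + 18))) = √(-39687 + (-1929 - 1*18)) = √(-39687 + (-1929 - 18)) = √(-39687 - 1947) = √(-41634) = 9*I*√514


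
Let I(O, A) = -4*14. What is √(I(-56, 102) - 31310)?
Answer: I*√31366 ≈ 177.1*I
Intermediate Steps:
I(O, A) = -56
√(I(-56, 102) - 31310) = √(-56 - 31310) = √(-31366) = I*√31366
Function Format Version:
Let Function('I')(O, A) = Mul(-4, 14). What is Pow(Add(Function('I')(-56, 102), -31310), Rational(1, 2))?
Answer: Mul(I, Pow(31366, Rational(1, 2))) ≈ Mul(177.10, I)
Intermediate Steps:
Function('I')(O, A) = -56
Pow(Add(Function('I')(-56, 102), -31310), Rational(1, 2)) = Pow(Add(-56, -31310), Rational(1, 2)) = Pow(-31366, Rational(1, 2)) = Mul(I, Pow(31366, Rational(1, 2)))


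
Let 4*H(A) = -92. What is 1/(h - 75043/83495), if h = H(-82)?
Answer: -83495/1995428 ≈ -0.041843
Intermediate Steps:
H(A) = -23 (H(A) = (¼)*(-92) = -23)
h = -23
1/(h - 75043/83495) = 1/(-23 - 75043/83495) = 1/(-1995428/83495) = -83495/1995428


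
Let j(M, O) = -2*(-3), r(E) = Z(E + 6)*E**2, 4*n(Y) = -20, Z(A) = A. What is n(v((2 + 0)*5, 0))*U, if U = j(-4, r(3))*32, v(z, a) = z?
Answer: -960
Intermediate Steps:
n(Y) = -5 (n(Y) = (1/4)*(-20) = -5)
r(E) = E**2*(6 + E) (r(E) = (E + 6)*E**2 = (6 + E)*E**2 = E**2*(6 + E))
j(M, O) = 6
U = 192 (U = 6*32 = 192)
n(v((2 + 0)*5, 0))*U = -5*192 = -960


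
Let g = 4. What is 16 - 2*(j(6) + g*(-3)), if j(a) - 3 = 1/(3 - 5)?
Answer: 35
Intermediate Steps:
j(a) = 5/2 (j(a) = 3 + 1/(3 - 5) = 3 + 1/(-2) = 3 - 1/2 = 5/2)
16 - 2*(j(6) + g*(-3)) = 16 - 2*(5/2 + 4*(-3)) = 16 - 2*(5/2 - 12) = 16 - 2*(-19/2) = 16 + 19 = 35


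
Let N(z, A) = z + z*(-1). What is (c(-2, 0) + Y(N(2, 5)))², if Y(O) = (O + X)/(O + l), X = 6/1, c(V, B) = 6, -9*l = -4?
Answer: 1521/4 ≈ 380.25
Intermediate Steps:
l = 4/9 (l = -⅑*(-4) = 4/9 ≈ 0.44444)
X = 6 (X = 6*1 = 6)
N(z, A) = 0 (N(z, A) = z - z = 0)
Y(O) = (6 + O)/(4/9 + O) (Y(O) = (O + 6)/(O + 4/9) = (6 + O)/(4/9 + O))
(c(-2, 0) + Y(N(2, 5)))² = (6 + 9*(6 + 0)/(4 + 9*0))² = (6 + 9*6/(4 + 0))² = (6 + 9*6/4)² = (6 + 9*(¼)*6)² = (6 + 27/2)² = (39/2)² = 1521/4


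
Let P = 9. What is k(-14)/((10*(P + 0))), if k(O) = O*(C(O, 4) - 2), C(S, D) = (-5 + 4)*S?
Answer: -28/15 ≈ -1.8667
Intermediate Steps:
C(S, D) = -S
k(O) = O*(-2 - O) (k(O) = O*(-O - 2) = O*(-2 - O))
k(-14)/((10*(P + 0))) = (-1*(-14)*(2 - 14))/((10*(9 + 0))) = (-1*(-14)*(-12))/((10*9)) = -168/90 = -168*1/90 = -28/15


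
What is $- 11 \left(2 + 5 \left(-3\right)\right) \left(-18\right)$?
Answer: $-2574$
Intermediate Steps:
$- 11 \left(2 + 5 \left(-3\right)\right) \left(-18\right) = - 11 \left(2 - 15\right) \left(-18\right) = \left(-11\right) \left(-13\right) \left(-18\right) = 143 \left(-18\right) = -2574$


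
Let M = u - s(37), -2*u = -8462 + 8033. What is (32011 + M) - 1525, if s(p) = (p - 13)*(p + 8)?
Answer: 59241/2 ≈ 29621.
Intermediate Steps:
s(p) = (-13 + p)*(8 + p)
u = 429/2 (u = -(-8462 + 8033)/2 = -½*(-429) = 429/2 ≈ 214.50)
M = -1731/2 (M = 429/2 - (-104 + 37² - 5*37) = 429/2 - (-104 + 1369 - 185) = 429/2 - 1*1080 = 429/2 - 1080 = -1731/2 ≈ -865.50)
(32011 + M) - 1525 = (32011 - 1731/2) - 1525 = 62291/2 - 1525 = 59241/2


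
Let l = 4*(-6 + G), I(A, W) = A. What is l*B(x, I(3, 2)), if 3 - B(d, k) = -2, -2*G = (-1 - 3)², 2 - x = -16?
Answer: -280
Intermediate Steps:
x = 18 (x = 2 - 1*(-16) = 2 + 16 = 18)
G = -8 (G = -(-1 - 3)²/2 = -½*(-4)² = -½*16 = -8)
B(d, k) = 5 (B(d, k) = 3 - 1*(-2) = 3 + 2 = 5)
l = -56 (l = 4*(-6 - 8) = 4*(-14) = -56)
l*B(x, I(3, 2)) = -56*5 = -280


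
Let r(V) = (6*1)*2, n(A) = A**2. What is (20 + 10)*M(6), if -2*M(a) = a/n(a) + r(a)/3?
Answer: -125/2 ≈ -62.500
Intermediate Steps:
r(V) = 12 (r(V) = 6*2 = 12)
M(a) = -2 - 1/(2*a) (M(a) = -(a/(a**2) + 12/3)/2 = -(a/a**2 + 12*(1/3))/2 = -(1/a + 4)/2 = -(4 + 1/a)/2 = -2 - 1/(2*a))
(20 + 10)*M(6) = (20 + 10)*(-2 - 1/2/6) = 30*(-2 - 1/2*1/6) = 30*(-2 - 1/12) = 30*(-25/12) = -125/2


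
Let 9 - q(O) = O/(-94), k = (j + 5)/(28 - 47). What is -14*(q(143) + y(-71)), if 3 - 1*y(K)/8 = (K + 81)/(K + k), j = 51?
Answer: -6582947/13207 ≈ -498.44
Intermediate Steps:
k = -56/19 (k = (51 + 5)/(28 - 47) = 56/(-19) = 56*(-1/19) = -56/19 ≈ -2.9474)
q(O) = 9 + O/94 (q(O) = 9 - O/(-94) = 9 - O*(-1)/94 = 9 - (-1)*O/94 = 9 + O/94)
y(K) = 24 - 8*(81 + K)/(-56/19 + K) (y(K) = 24 - 8*(K + 81)/(K - 56/19) = 24 - 8*(81 + K)/(-56/19 + K))
-14*(q(143) + y(-71)) = -14*((9 + (1/94)*143) + 8*(-1707 + 38*(-71))/(-56 + 19*(-71))) = -14*((9 + 143/94) + 8*(-1707 - 2698)/(-56 - 1349)) = -14*(989/94 + 8*(-4405)/(-1405)) = -14*(989/94 + 8*(-1/1405)*(-4405)) = -14*(989/94 + 7048/281) = -14*940421/26414 = -6582947/13207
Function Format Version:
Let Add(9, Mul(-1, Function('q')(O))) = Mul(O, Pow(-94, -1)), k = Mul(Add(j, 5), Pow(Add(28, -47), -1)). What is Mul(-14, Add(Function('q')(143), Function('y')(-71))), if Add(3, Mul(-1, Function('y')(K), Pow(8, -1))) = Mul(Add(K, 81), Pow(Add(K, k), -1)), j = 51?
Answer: Rational(-6582947, 13207) ≈ -498.44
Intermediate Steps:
k = Rational(-56, 19) (k = Mul(Add(51, 5), Pow(Add(28, -47), -1)) = Mul(56, Pow(-19, -1)) = Mul(56, Rational(-1, 19)) = Rational(-56, 19) ≈ -2.9474)
Function('q')(O) = Add(9, Mul(Rational(1, 94), O)) (Function('q')(O) = Add(9, Mul(-1, Mul(O, Pow(-94, -1)))) = Add(9, Mul(-1, Mul(O, Rational(-1, 94)))) = Add(9, Mul(-1, Mul(Rational(-1, 94), O))) = Add(9, Mul(Rational(1, 94), O)))
Function('y')(K) = Add(24, Mul(-8, Pow(Add(Rational(-56, 19), K), -1), Add(81, K))) (Function('y')(K) = Add(24, Mul(-8, Mul(Add(K, 81), Pow(Add(K, Rational(-56, 19)), -1)))) = Add(24, Mul(-8, Mul(Add(81, K), Pow(Add(Rational(-56, 19), K), -1)))) = Add(24, Mul(-8, Mul(Pow(Add(Rational(-56, 19), K), -1), Add(81, K)))) = Add(24, Mul(-8, Pow(Add(Rational(-56, 19), K), -1), Add(81, K))))
Mul(-14, Add(Function('q')(143), Function('y')(-71))) = Mul(-14, Add(Add(9, Mul(Rational(1, 94), 143)), Mul(8, Pow(Add(-56, Mul(19, -71)), -1), Add(-1707, Mul(38, -71))))) = Mul(-14, Add(Add(9, Rational(143, 94)), Mul(8, Pow(Add(-56, -1349), -1), Add(-1707, -2698)))) = Mul(-14, Add(Rational(989, 94), Mul(8, Pow(-1405, -1), -4405))) = Mul(-14, Add(Rational(989, 94), Mul(8, Rational(-1, 1405), -4405))) = Mul(-14, Add(Rational(989, 94), Rational(7048, 281))) = Mul(-14, Rational(940421, 26414)) = Rational(-6582947, 13207)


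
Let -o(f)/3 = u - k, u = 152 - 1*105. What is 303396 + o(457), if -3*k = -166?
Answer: 303421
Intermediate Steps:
u = 47 (u = 152 - 105 = 47)
k = 166/3 (k = -⅓*(-166) = 166/3 ≈ 55.333)
o(f) = 25 (o(f) = -3*(47 - 1*166/3) = -3*(47 - 166/3) = -3*(-25/3) = 25)
303396 + o(457) = 303396 + 25 = 303421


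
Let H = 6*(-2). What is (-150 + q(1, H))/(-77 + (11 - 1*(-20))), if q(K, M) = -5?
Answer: 155/46 ≈ 3.3696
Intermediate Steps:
H = -12
(-150 + q(1, H))/(-77 + (11 - 1*(-20))) = (-150 - 5)/(-77 + (11 - 1*(-20))) = -155/(-77 + (11 + 20)) = -155/(-77 + 31) = -155/(-46) = -155*(-1/46) = 155/46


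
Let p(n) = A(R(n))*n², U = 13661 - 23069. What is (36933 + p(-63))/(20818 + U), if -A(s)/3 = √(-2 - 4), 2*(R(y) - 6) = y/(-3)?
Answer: 36933/11410 - 1701*I*√6/1630 ≈ 3.2369 - 2.5562*I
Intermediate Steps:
U = -9408
R(y) = 6 - y/6 (R(y) = 6 + (y/(-3))/2 = 6 + (y*(-⅓))/2 = 6 + (-y/3)/2 = 6 - y/6)
A(s) = -3*I*√6 (A(s) = -3*√(-2 - 4) = -3*I*√6)
p(n) = -3*I*√6*n² (p(n) = (-3*I*√6)*n² = -3*I*√6*n²)
(36933 + p(-63))/(20818 + U) = (36933 - 3*I*√6*(-63)²)/(20818 - 9408) = (36933 - 3*I*√6*3969)/11410 = (36933 - 11907*I*√6)*(1/11410) = 36933/11410 - 1701*I*√6/1630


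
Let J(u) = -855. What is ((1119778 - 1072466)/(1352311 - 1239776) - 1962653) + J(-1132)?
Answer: -220963325468/112535 ≈ -1.9635e+6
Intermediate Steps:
((1119778 - 1072466)/(1352311 - 1239776) - 1962653) + J(-1132) = ((1119778 - 1072466)/(1352311 - 1239776) - 1962653) - 855 = (47312/112535 - 1962653) - 855 = -220867108043/112535 - 855 = -220963325468/112535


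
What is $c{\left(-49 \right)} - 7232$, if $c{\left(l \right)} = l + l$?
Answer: $-7330$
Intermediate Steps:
$c{\left(l \right)} = 2 l$
$c{\left(-49 \right)} - 7232 = 2 \left(-49\right) - 7232 = -98 - 7232 = -7330$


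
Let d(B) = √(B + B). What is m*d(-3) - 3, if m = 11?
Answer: -3 + 11*I*√6 ≈ -3.0 + 26.944*I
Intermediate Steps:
d(B) = √2*√B (d(B) = √(2*B) = √2*√B)
m*d(-3) - 3 = 11*(√2*√(-3)) - 3 = 11*(√2*(I*√3)) - 3 = 11*(I*√6) - 3 = 11*I*√6 - 3 = -3 + 11*I*√6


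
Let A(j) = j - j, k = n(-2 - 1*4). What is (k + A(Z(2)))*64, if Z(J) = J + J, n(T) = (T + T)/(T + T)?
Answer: 64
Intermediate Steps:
n(T) = 1 (n(T) = (2*T)/((2*T)) = (2*T)*(1/(2*T)) = 1)
Z(J) = 2*J
k = 1
A(j) = 0
(k + A(Z(2)))*64 = (1 + 0)*64 = 1*64 = 64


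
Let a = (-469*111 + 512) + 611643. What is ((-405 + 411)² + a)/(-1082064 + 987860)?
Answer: -140033/23551 ≈ -5.9459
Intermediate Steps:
a = 560096 (a = (-52059 + 512) + 611643 = -51547 + 611643 = 560096)
((-405 + 411)² + a)/(-1082064 + 987860) = ((-405 + 411)² + 560096)/(-1082064 + 987860) = (6² + 560096)/(-94204) = (36 + 560096)*(-1/94204) = 560132*(-1/94204) = -140033/23551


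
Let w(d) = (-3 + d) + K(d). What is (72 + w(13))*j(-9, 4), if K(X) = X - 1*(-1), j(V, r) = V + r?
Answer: -480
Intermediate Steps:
K(X) = 1 + X (K(X) = X + 1 = 1 + X)
w(d) = -2 + 2*d (w(d) = (-3 + d) + (1 + d) = -2 + 2*d)
(72 + w(13))*j(-9, 4) = (72 + (-2 + 2*13))*(-9 + 4) = (72 + (-2 + 26))*(-5) = (72 + 24)*(-5) = 96*(-5) = -480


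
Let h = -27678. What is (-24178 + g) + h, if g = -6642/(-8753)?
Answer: -453888926/8753 ≈ -51855.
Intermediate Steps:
g = 6642/8753 (g = -6642*(-1/8753) = 6642/8753 ≈ 0.75883)
(-24178 + g) + h = (-24178 + 6642/8753) - 27678 = -211623392/8753 - 27678 = -453888926/8753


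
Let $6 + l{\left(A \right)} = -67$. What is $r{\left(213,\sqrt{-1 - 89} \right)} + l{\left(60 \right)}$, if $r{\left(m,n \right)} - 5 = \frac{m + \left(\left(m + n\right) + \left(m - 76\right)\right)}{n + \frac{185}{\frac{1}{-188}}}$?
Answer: $- \frac{8227567837}{120964849} - \frac{106029 i \sqrt{10}}{1209648490} \approx -68.016 - 0.00027718 i$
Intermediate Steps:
$l{\left(A \right)} = -73$ ($l{\left(A \right)} = -6 - 67 = -73$)
$r{\left(m,n \right)} = 5 + \frac{-76 + n + 3 m}{-34780 + n}$ ($r{\left(m,n \right)} = 5 + \frac{m + \left(\left(m + n\right) + \left(m - 76\right)\right)}{n + \frac{185}{\frac{1}{-188}}} = 5 + \frac{m + \left(\left(m + n\right) + \left(m - 76\right)\right)}{n + \frac{185}{- \frac{1}{188}}} = 5 + \frac{m + \left(\left(m + n\right) + \left(-76 + m\right)\right)}{n + 185 \left(-188\right)} = 5 + \frac{m + \left(-76 + n + 2 m\right)}{n - 34780} = 5 + \frac{-76 + n + 3 m}{-34780 + n}$)
$r{\left(213,\sqrt{-1 - 89} \right)} + l{\left(60 \right)} = \frac{3 \left(-57992 + 213 + 2 \sqrt{-1 - 89}\right)}{-34780 + \sqrt{-1 - 89}} - 73 = \frac{3 \left(-57992 + 213 + 2 \sqrt{-90}\right)}{-34780 + \sqrt{-90}} - 73 = \frac{3 \left(-57992 + 213 + 2 \cdot 3 i \sqrt{10}\right)}{-34780 + 3 i \sqrt{10}} - 73 = \frac{3 \left(-57992 + 213 + 6 i \sqrt{10}\right)}{-34780 + 3 i \sqrt{10}} - 73 = \frac{3 \left(-57779 + 6 i \sqrt{10}\right)}{-34780 + 3 i \sqrt{10}} - 73 = -73 + \frac{3 \left(-57779 + 6 i \sqrt{10}\right)}{-34780 + 3 i \sqrt{10}}$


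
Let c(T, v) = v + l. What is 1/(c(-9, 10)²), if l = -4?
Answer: 1/36 ≈ 0.027778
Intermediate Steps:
c(T, v) = -4 + v (c(T, v) = v - 4 = -4 + v)
1/(c(-9, 10)²) = 1/((-4 + 10)²) = 1/(6²) = 1/36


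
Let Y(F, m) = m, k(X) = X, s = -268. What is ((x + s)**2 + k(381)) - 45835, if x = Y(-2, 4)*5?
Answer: 16050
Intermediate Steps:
x = 20 (x = 4*5 = 20)
((x + s)**2 + k(381)) - 45835 = ((20 - 268)**2 + 381) - 45835 = ((-248)**2 + 381) - 45835 = (61504 + 381) - 45835 = 61885 - 45835 = 16050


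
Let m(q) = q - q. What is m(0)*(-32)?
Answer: 0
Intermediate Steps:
m(q) = 0
m(0)*(-32) = 0*(-32) = 0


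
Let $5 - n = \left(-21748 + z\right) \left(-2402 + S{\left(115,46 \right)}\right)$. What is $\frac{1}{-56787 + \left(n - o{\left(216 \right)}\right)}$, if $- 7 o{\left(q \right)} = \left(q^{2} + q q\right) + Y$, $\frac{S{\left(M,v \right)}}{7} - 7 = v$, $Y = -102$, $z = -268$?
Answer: $- \frac{7}{313305736} \approx -2.2342 \cdot 10^{-8}$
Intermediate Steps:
$S{\left(M,v \right)} = 49 + 7 v$
$o{\left(q \right)} = \frac{102}{7} - \frac{2 q^{2}}{7}$ ($o{\left(q \right)} = - \frac{\left(q^{2} + q q\right) - 102}{7} = - \frac{\left(q^{2} + q^{2}\right) - 102}{7} = - \frac{2 q^{2} - 102}{7} = - \frac{-102 + 2 q^{2}}{7} = \frac{102}{7} - \frac{2 q^{2}}{7}$)
$n = -44714491$ ($n = 5 - \left(-21748 - 268\right) \left(-2402 + \left(49 + 7 \cdot 46\right)\right) = 5 - - 22016 \left(-2402 + \left(49 + 322\right)\right) = 5 - - 22016 \left(-2402 + 371\right) = 5 - \left(-22016\right) \left(-2031\right) = 5 - 44714496 = -44714491$)
$\frac{1}{-56787 + \left(n - o{\left(216 \right)}\right)} = \frac{1}{-56787 - \left(\frac{313001539}{7} - \frac{93312}{7}\right)} = \frac{1}{-56787 - \frac{312908227}{7}} = \frac{1}{- \frac{313305736}{7}} = - \frac{7}{313305736}$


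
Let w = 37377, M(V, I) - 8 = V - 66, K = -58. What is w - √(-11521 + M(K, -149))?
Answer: 37377 - 3*I*√1293 ≈ 37377.0 - 107.87*I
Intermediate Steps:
M(V, I) = -58 + V (M(V, I) = 8 + (V - 66) = 8 + (-66 + V) = -58 + V)
w - √(-11521 + M(K, -149)) = 37377 - √(-11521 + (-58 - 58)) = 37377 - √(-11521 - 116) = 37377 - √(-11637) = 37377 - 3*I*√1293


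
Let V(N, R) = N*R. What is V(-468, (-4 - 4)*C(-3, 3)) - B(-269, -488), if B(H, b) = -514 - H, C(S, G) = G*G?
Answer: 33941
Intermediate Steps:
C(S, G) = G²
V(-468, (-4 - 4)*C(-3, 3)) - B(-269, -488) = -468*(-4 - 4)*3² - (-514 - 1*(-269)) = -(-3744)*9 - (-514 + 269) = -468*(-72) - 1*(-245) = 33696 + 245 = 33941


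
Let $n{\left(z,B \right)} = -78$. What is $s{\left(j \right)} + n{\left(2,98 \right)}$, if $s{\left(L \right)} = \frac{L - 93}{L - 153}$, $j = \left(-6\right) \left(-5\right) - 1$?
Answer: $- \frac{2402}{31} \approx -77.484$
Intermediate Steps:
$j = 29$ ($j = 30 - 1 = 29$)
$s{\left(L \right)} = \frac{-93 + L}{-153 + L}$
$s{\left(j \right)} + n{\left(2,98 \right)} = \frac{-93 + 29}{-153 + 29} - 78 = \frac{1}{-124} \left(-64\right) - 78 = \left(- \frac{1}{124}\right) \left(-64\right) - 78 = \frac{16}{31} - 78 = - \frac{2402}{31}$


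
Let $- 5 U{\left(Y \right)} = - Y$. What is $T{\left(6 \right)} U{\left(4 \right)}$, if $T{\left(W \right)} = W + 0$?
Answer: $\frac{24}{5} \approx 4.8$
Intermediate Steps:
$U{\left(Y \right)} = \frac{Y}{5}$ ($U{\left(Y \right)} = - \frac{\left(-1\right) Y}{5} = \frac{Y}{5}$)
$T{\left(W \right)} = W$
$T{\left(6 \right)} U{\left(4 \right)} = 6 \cdot \frac{1}{5} \cdot 4 = 6 \cdot \frac{4}{5} = \frac{24}{5}$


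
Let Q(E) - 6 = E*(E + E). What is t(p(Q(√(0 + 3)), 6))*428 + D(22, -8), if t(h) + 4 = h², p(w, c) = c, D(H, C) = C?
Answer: 13688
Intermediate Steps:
Q(E) = 6 + 2*E² (Q(E) = 6 + E*(E + E) = 6 + E*(2*E) = 6 + 2*E²)
t(h) = -4 + h²
t(p(Q(√(0 + 3)), 6))*428 + D(22, -8) = (-4 + 6²)*428 - 8 = (-4 + 36)*428 - 8 = 32*428 - 8 = 13696 - 8 = 13688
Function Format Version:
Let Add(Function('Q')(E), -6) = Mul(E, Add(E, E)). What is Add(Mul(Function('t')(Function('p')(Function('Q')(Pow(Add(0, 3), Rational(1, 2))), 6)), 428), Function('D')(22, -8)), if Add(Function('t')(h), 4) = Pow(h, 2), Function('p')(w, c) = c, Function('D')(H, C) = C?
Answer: 13688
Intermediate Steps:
Function('Q')(E) = Add(6, Mul(2, Pow(E, 2))) (Function('Q')(E) = Add(6, Mul(E, Add(E, E))) = Add(6, Mul(E, Mul(2, E))) = Add(6, Mul(2, Pow(E, 2))))
Function('t')(h) = Add(-4, Pow(h, 2))
Add(Mul(Function('t')(Function('p')(Function('Q')(Pow(Add(0, 3), Rational(1, 2))), 6)), 428), Function('D')(22, -8)) = Add(Mul(Add(-4, Pow(6, 2)), 428), -8) = Add(Mul(Add(-4, 36), 428), -8) = Add(Mul(32, 428), -8) = Add(13696, -8) = 13688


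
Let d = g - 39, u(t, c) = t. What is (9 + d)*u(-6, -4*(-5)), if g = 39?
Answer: -54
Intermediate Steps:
d = 0 (d = 39 - 39 = 0)
(9 + d)*u(-6, -4*(-5)) = (9 + 0)*(-6) = 9*(-6) = -54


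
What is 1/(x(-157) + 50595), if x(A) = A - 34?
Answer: 1/50404 ≈ 1.9840e-5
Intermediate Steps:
x(A) = -34 + A
1/(x(-157) + 50595) = 1/((-34 - 157) + 50595) = 1/(-191 + 50595) = 1/50404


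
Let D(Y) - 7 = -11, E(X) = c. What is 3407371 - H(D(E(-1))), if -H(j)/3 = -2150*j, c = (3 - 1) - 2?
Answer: 3433171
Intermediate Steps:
c = 0 (c = 2 - 2 = 0)
E(X) = 0
D(Y) = -4 (D(Y) = 7 - 11 = -4)
H(j) = 6450*j (H(j) = -(-6450)*j = 6450*j)
3407371 - H(D(E(-1))) = 3407371 - 6450*(-4) = 3407371 - 1*(-25800) = 3407371 + 25800 = 3433171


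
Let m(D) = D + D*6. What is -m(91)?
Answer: -637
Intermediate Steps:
m(D) = 7*D (m(D) = D + 6*D = 7*D)
-m(91) = -7*91 = -1*637 = -637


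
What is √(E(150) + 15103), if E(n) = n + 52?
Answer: √15305 ≈ 123.71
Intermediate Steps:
E(n) = 52 + n
√(E(150) + 15103) = √((52 + 150) + 15103) = √(202 + 15103) = √15305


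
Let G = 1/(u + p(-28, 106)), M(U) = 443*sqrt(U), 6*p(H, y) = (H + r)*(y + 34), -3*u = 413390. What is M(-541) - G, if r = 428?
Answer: 3/385390 + 443*I*sqrt(541) ≈ 7.7843e-6 + 10304.0*I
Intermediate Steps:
u = -413390/3 (u = -1/3*413390 = -413390/3 ≈ -1.3780e+5)
p(H, y) = (34 + y)*(428 + H)/6 (p(H, y) = ((H + 428)*(y + 34))/6 = ((428 + H)*(34 + y))/6 = ((34 + y)*(428 + H))/6 = (34 + y)*(428 + H)/6)
G = -3/385390 (G = 1/(-413390/3 + (7276/3 + (17/3)*(-28) + (214/3)*106 + (1/6)*(-28)*106)) = 1/(-413390/3 + (7276/3 - 476/3 + 22684/3 - 1484/3)) = 1/(-413390/3 + 28000/3) = 1/(-385390/3) = -3/385390 ≈ -7.7843e-6)
M(-541) - G = 443*sqrt(-541) - 1*(-3/385390) = 443*(I*sqrt(541)) + 3/385390 = 443*I*sqrt(541) + 3/385390 = 3/385390 + 443*I*sqrt(541)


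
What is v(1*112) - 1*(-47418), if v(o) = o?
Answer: 47530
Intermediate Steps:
v(1*112) - 1*(-47418) = 1*112 - 1*(-47418) = 112 + 47418 = 47530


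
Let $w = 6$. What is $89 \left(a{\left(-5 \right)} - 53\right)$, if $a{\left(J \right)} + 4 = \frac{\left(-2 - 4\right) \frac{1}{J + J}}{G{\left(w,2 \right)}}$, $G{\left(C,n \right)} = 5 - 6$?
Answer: $- \frac{25632}{5} \approx -5126.4$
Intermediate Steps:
$G{\left(C,n \right)} = -1$ ($G{\left(C,n \right)} = 5 - 6 = -1$)
$a{\left(J \right)} = -4 + \frac{3}{J}$ ($a{\left(J \right)} = -4 + \frac{\left(-2 - 4\right) \frac{1}{J + J}}{-1} = -4 + - \frac{6}{2 J} \left(-1\right) = -4 + - 6 \frac{1}{2 J} \left(-1\right) = -4 + - \frac{3}{J} \left(-1\right) = -4 + \frac{3}{J}$)
$89 \left(a{\left(-5 \right)} - 53\right) = 89 \left(\left(-4 + \frac{3}{-5}\right) - 53\right) = 89 \left(\left(-4 + 3 \left(- \frac{1}{5}\right)\right) - 53\right) = 89 \left(\left(-4 - \frac{3}{5}\right) - 53\right) = 89 \left(- \frac{23}{5} - 53\right) = 89 \left(- \frac{288}{5}\right) = - \frac{25632}{5}$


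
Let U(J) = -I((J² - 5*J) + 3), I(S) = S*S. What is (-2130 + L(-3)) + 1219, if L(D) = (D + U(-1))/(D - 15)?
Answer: -2719/3 ≈ -906.33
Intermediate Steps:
I(S) = S²
U(J) = -(3 + J² - 5*J)² (U(J) = -((J² - 5*J) + 3)² = -(3 + J² - 5*J)²)
L(D) = (-81 + D)/(-15 + D) (L(D) = (D - (3 + (-1)² - 5*(-1))²)/(D - 15) = (D - (3 + 1 + 5)²)/(-15 + D) = (D - 1*9²)/(-15 + D) = (D - 1*81)/(-15 + D) = (D - 81)/(-15 + D) = (-81 + D)/(-15 + D))
(-2130 + L(-3)) + 1219 = (-2130 + (-81 - 3)/(-15 - 3)) + 1219 = (-2130 - 84/(-18)) + 1219 = (-2130 - 1/18*(-84)) + 1219 = (-2130 + 14/3) + 1219 = -6376/3 + 1219 = -2719/3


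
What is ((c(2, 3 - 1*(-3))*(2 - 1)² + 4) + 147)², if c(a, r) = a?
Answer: 23409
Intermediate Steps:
((c(2, 3 - 1*(-3))*(2 - 1)² + 4) + 147)² = ((2*(2 - 1)² + 4) + 147)² = ((2*1² + 4) + 147)² = ((2*1 + 4) + 147)² = ((2 + 4) + 147)² = (6 + 147)² = 153² = 23409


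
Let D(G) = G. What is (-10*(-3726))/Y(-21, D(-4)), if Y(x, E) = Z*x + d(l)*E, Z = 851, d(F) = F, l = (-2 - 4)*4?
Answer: -828/395 ≈ -2.0962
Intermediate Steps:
l = -24 (l = -6*4 = -24)
Y(x, E) = -24*E + 851*x (Y(x, E) = 851*x - 24*E = -24*E + 851*x)
(-10*(-3726))/Y(-21, D(-4)) = (-10*(-3726))/(-24*(-4) + 851*(-21)) = 37260/(96 - 17871) = 37260/(-17775) = 37260*(-1/17775) = -828/395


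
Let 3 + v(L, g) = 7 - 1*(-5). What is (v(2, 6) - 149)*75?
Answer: -10500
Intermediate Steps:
v(L, g) = 9 (v(L, g) = -3 + (7 - 1*(-5)) = -3 + (7 + 5) = -3 + 12 = 9)
(v(2, 6) - 149)*75 = (9 - 149)*75 = -140*75 = -10500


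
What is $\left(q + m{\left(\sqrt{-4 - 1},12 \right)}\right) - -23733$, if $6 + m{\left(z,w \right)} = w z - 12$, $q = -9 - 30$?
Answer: $23676 + 12 i \sqrt{5} \approx 23676.0 + 26.833 i$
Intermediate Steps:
$q = -39$ ($q = -9 - 30 = -39$)
$m{\left(z,w \right)} = -18 + w z$ ($m{\left(z,w \right)} = -6 + \left(w z - 12\right) = -6 + \left(-12 + w z\right) = -18 + w z$)
$\left(q + m{\left(\sqrt{-4 - 1},12 \right)}\right) - -23733 = \left(-39 - \left(18 - 12 \sqrt{-4 - 1}\right)\right) - -23733 = \left(-39 - \left(18 - 12 \sqrt{-5}\right)\right) + 23733 = \left(-39 - \left(18 - 12 i \sqrt{5}\right)\right) + 23733 = \left(-57 + 12 i \sqrt{5}\right) + 23733 = 23676 + 12 i \sqrt{5}$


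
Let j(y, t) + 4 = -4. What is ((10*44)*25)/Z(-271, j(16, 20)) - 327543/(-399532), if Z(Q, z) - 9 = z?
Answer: 4395179543/399532 ≈ 11001.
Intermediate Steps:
j(y, t) = -8 (j(y, t) = -4 - 4 = -8)
Z(Q, z) = 9 + z
((10*44)*25)/Z(-271, j(16, 20)) - 327543/(-399532) = ((10*44)*25)/(9 - 8) - 327543/(-399532) = (440*25)/1 - 327543*(-1/399532) = 11000*1 + 327543/399532 = 11000 + 327543/399532 = 4395179543/399532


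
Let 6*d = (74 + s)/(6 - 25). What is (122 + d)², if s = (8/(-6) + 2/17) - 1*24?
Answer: 124898628100/8450649 ≈ 14780.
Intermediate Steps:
s = -1286/51 (s = (8*(-⅙) + 2*(1/17)) - 24 = (-4/3 + 2/17) - 24 = -62/51 - 24 = -1286/51 ≈ -25.216)
d = -1244/2907 (d = ((74 - 1286/51)/(6 - 25))/6 = ((2488/51)/(-19))/6 = ((2488/51)*(-1/19))/6 = (⅙)*(-2488/969) = -1244/2907 ≈ -0.42793)
(122 + d)² = (122 - 1244/2907)² = (353410/2907)² = 124898628100/8450649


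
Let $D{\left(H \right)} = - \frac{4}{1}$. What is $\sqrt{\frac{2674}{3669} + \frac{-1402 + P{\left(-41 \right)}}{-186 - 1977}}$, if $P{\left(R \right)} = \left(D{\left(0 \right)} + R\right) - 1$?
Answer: $\frac{\sqrt{9784770311442}}{2645349} \approx 1.1825$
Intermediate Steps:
$D{\left(H \right)} = -4$ ($D{\left(H \right)} = \left(-4\right) 1 = -4$)
$P{\left(R \right)} = -5 + R$ ($P{\left(R \right)} = \left(-4 + R\right) - 1 = -5 + R$)
$\sqrt{\frac{2674}{3669} + \frac{-1402 + P{\left(-41 \right)}}{-186 - 1977}} = \sqrt{\frac{2674}{3669} + \frac{-1402 - 46}{-186 - 1977}} = \sqrt{2674 \cdot \frac{1}{3669} + \frac{-1402 - 46}{-2163}} = \sqrt{\frac{2674}{3669} - - \frac{1448}{2163}} = \sqrt{\frac{2674}{3669} + \frac{1448}{2163}} = \sqrt{\frac{3698858}{2645349}} = \frac{\sqrt{9784770311442}}{2645349}$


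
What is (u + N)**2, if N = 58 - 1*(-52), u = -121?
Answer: 121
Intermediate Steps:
N = 110 (N = 58 + 52 = 110)
(u + N)**2 = (-121 + 110)**2 = (-11)**2 = 121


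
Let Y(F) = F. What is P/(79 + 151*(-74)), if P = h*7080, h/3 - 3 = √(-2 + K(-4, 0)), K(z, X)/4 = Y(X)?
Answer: -12744/2219 - 4248*I*√2/2219 ≈ -5.7431 - 2.7073*I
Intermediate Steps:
K(z, X) = 4*X
h = 9 + 3*I*√2 (h = 9 + 3*√(-2 + 4*0) = 9 + 3*√(-2 + 0) = 9 + 3*√(-2) = 9 + 3*(I*√2) = 9 + 3*I*√2 ≈ 9.0 + 4.2426*I)
P = 63720 + 21240*I*√2 (P = (9 + 3*I*√2)*7080 = 63720 + 21240*I*√2 ≈ 63720.0 + 30038.0*I)
P/(79 + 151*(-74)) = (63720 + 21240*I*√2)/(79 + 151*(-74)) = (63720 + 21240*I*√2)/(79 - 11174) = (63720 + 21240*I*√2)/(-11095) = (63720 + 21240*I*√2)*(-1/11095) = -12744/2219 - 4248*I*√2/2219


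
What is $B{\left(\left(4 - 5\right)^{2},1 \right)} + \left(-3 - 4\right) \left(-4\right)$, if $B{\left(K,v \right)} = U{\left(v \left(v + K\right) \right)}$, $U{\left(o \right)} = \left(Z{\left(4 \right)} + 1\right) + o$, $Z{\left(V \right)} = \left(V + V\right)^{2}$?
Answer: $95$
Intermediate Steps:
$Z{\left(V \right)} = 4 V^{2}$ ($Z{\left(V \right)} = \left(2 V\right)^{2} = 4 V^{2}$)
$U{\left(o \right)} = 65 + o$ ($U{\left(o \right)} = \left(4 \cdot 4^{2} + 1\right) + o = \left(4 \cdot 16 + 1\right) + o = \left(64 + 1\right) + o = 65 + o$)
$B{\left(K,v \right)} = 65 + v \left(K + v\right)$ ($B{\left(K,v \right)} = 65 + v \left(v + K\right) = 65 + v \left(K + v\right)$)
$B{\left(\left(4 - 5\right)^{2},1 \right)} + \left(-3 - 4\right) \left(-4\right) = \left(65 + 1 \left(\left(4 - 5\right)^{2} + 1\right)\right) + \left(-3 - 4\right) \left(-4\right) = \left(65 + 1 \left(\left(-1\right)^{2} + 1\right)\right) + \left(-3 - 4\right) \left(-4\right) = \left(65 + 1 \left(1 + 1\right)\right) - -28 = \left(65 + 1 \cdot 2\right) + 28 = \left(65 + 2\right) + 28 = 67 + 28 = 95$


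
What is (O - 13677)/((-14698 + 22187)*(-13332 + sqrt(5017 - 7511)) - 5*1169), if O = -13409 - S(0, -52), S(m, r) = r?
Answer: 2699323083562/9970001219043023 + 202457626*I*sqrt(2494)/9970001219043023 ≈ 0.00027074 + 1.0141e-6*I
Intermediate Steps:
O = -13357 (O = -13409 - 1*(-52) = -13409 + 52 = -13357)
(O - 13677)/((-14698 + 22187)*(-13332 + sqrt(5017 - 7511)) - 5*1169) = (-13357 - 13677)/((-14698 + 22187)*(-13332 + sqrt(5017 - 7511)) - 5*1169) = -27034/(7489*(-13332 + sqrt(-2494)) - 5845) = -27034/(7489*(-13332 + I*sqrt(2494)) - 5845) = -27034/((-99843348 + 7489*I*sqrt(2494)) - 5845) = -27034/(-99849193 + 7489*I*sqrt(2494))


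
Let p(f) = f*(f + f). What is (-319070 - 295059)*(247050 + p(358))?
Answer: -309139027762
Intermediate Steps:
p(f) = 2*f² (p(f) = f*(2*f) = 2*f²)
(-319070 - 295059)*(247050 + p(358)) = (-319070 - 295059)*(247050 + 2*358²) = -614129*(247050 + 2*128164) = -614129*(247050 + 256328) = -614129*503378 = -309139027762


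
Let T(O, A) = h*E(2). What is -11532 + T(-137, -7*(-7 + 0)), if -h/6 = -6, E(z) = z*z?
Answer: -11388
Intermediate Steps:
E(z) = z²
h = 36 (h = -6*(-6) = 36)
T(O, A) = 144 (T(O, A) = 36*2² = 36*4 = 144)
-11532 + T(-137, -7*(-7 + 0)) = -11532 + 144 = -11388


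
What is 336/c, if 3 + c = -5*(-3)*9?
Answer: 28/11 ≈ 2.5455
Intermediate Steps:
c = 132 (c = -3 - 5*(-3)*9 = -3 + 15*9 = -3 + 135 = 132)
336/c = 336/132 = 336*(1/132) = 28/11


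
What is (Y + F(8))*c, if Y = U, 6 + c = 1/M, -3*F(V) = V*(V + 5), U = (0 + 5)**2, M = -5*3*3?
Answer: 7859/135 ≈ 58.215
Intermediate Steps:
M = -45 (M = -15*3 = -45)
U = 25 (U = 5**2 = 25)
F(V) = -V*(5 + V)/3 (F(V) = -V*(V + 5)/3 = -V*(5 + V)/3)
c = -271/45 (c = -6 + 1/(-45) = -6 - 1/45 = -271/45 ≈ -6.0222)
Y = 25
(Y + F(8))*c = (25 - 1/3*8*(5 + 8))*(-271/45) = (25 - 1/3*8*13)*(-271/45) = (25 - 104/3)*(-271/45) = -29/3*(-271/45) = 7859/135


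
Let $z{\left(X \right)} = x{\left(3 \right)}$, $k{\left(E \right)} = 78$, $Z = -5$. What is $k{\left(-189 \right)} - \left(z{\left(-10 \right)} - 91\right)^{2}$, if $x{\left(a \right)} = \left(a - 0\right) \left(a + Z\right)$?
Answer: $-9331$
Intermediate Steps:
$x{\left(a \right)} = a \left(-5 + a\right)$ ($x{\left(a \right)} = \left(a - 0\right) \left(a - 5\right) = \left(a + 0\right) \left(-5 + a\right) = a \left(-5 + a\right)$)
$z{\left(X \right)} = -6$ ($z{\left(X \right)} = 3 \left(-5 + 3\right) = 3 \left(-2\right) = -6$)
$k{\left(-189 \right)} - \left(z{\left(-10 \right)} - 91\right)^{2} = 78 - \left(-6 - 91\right)^{2} = 78 - \left(-97\right)^{2} = 78 - 9409 = -9331$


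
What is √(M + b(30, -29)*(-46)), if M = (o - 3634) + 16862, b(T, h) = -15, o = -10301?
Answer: √3617 ≈ 60.141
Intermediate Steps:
M = 2927 (M = (-10301 - 3634) + 16862 = -13935 + 16862 = 2927)
√(M + b(30, -29)*(-46)) = √(2927 - 15*(-46)) = √(2927 + 690) = √3617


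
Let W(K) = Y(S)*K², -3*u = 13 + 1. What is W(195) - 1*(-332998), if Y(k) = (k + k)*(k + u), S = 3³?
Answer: 46191148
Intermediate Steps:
S = 27
u = -14/3 (u = -(13 + 1)/3 = -⅓*14 = -14/3 ≈ -4.6667)
Y(k) = 2*k*(-14/3 + k) (Y(k) = (k + k)*(k - 14/3) = (2*k)*(-14/3 + k) = 2*k*(-14/3 + k))
W(K) = 1206*K² (W(K) = ((⅔)*27*(-14 + 3*27))*K² = ((⅔)*27*(-14 + 81))*K² = ((⅔)*27*67)*K² = 1206*K²)
W(195) - 1*(-332998) = 1206*195² - 1*(-332998) = 1206*38025 + 332998 = 45858150 + 332998 = 46191148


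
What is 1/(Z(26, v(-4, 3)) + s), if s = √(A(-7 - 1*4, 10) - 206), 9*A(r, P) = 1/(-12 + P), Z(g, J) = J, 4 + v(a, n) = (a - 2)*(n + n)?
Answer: -720/32509 - 3*I*√7418/32509 ≈ -0.022148 - 0.0079481*I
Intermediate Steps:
v(a, n) = -4 + 2*n*(-2 + a) (v(a, n) = -4 + (a - 2)*(n + n) = -4 + (-2 + a)*(2*n) = -4 + 2*n*(-2 + a))
A(r, P) = 1/(9*(-12 + P))
s = I*√7418/6 (s = √(1/(9*(-12 + 10)) - 206) = √((⅑)/(-2) - 206) = √((⅑)*(-½) - 206) = √(-1/18 - 206) = √(-3709/18) = I*√7418/6 ≈ 14.355*I)
1/(Z(26, v(-4, 3)) + s) = 1/((-4 - 4*3 + 2*(-4)*3) + I*√7418/6) = 1/((-4 - 12 - 24) + I*√7418/6) = 1/(-40 + I*√7418/6)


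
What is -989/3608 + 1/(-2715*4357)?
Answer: -11699136803/42679952040 ≈ -0.27411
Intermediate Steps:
-989/3608 + 1/(-2715*4357) = -989*1/3608 - 1/2715*1/4357 = -989/3608 - 1/11829255 = -11699136803/42679952040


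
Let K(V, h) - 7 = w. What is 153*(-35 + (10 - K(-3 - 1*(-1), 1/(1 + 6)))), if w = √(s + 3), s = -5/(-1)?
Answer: -4896 - 306*√2 ≈ -5328.8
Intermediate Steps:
s = 5 (s = -5*(-1) = 5)
w = 2*√2 (w = √(5 + 3) = √8 = 2*√2 ≈ 2.8284)
K(V, h) = 7 + 2*√2
153*(-35 + (10 - K(-3 - 1*(-1), 1/(1 + 6)))) = 153*(-35 + (10 - (7 + 2*√2))) = 153*(-35 + (10 + (-7 - 2*√2))) = 153*(-35 + (3 - 2*√2)) = 153*(-32 - 2*√2) = -4896 - 306*√2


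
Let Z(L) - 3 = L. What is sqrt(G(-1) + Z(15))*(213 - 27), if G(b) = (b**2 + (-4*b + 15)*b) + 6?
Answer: 186*sqrt(6) ≈ 455.60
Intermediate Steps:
Z(L) = 3 + L
G(b) = 6 + b**2 + b*(15 - 4*b) (G(b) = (b**2 + (15 - 4*b)*b) + 6 = (b**2 + b*(15 - 4*b)) + 6 = 6 + b**2 + b*(15 - 4*b))
sqrt(G(-1) + Z(15))*(213 - 27) = sqrt((6 - 3*(-1)**2 + 15*(-1)) + (3 + 15))*(213 - 27) = sqrt((6 - 3*1 - 15) + 18)*186 = sqrt((6 - 3 - 15) + 18)*186 = sqrt(-12 + 18)*186 = sqrt(6)*186 = 186*sqrt(6)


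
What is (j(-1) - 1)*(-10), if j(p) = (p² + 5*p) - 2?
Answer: 70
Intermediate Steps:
j(p) = -2 + p² + 5*p
(j(-1) - 1)*(-10) = ((-2 + (-1)² + 5*(-1)) - 1)*(-10) = ((-2 + 1 - 5) - 1)*(-10) = (-6 - 1)*(-10) = -7*(-10) = 70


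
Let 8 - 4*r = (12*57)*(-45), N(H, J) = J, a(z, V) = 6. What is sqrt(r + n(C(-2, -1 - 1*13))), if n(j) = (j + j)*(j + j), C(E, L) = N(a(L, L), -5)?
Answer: sqrt(7797) ≈ 88.301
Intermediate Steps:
C(E, L) = -5
n(j) = 4*j**2 (n(j) = (2*j)*(2*j) = 4*j**2)
r = 7697 (r = 2 - 12*57*(-45)/4 = 2 - 171*(-45) = 2 - 1/4*(-30780) = 2 + 7695 = 7697)
sqrt(r + n(C(-2, -1 - 1*13))) = sqrt(7697 + 4*(-5)**2) = sqrt(7697 + 4*25) = sqrt(7697 + 100) = sqrt(7797)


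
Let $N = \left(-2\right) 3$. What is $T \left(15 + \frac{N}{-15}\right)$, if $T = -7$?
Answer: $- \frac{539}{5} \approx -107.8$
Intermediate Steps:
$N = -6$
$T \left(15 + \frac{N}{-15}\right) = - 7 \left(15 - \frac{6}{-15}\right) = - 7 \left(15 - - \frac{2}{5}\right) = - 7 \left(15 + \frac{2}{5}\right) = \left(-7\right) \frac{77}{5} = - \frac{539}{5}$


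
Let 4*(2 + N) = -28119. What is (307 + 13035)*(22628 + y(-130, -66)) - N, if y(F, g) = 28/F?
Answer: 78495802863/260 ≈ 3.0191e+8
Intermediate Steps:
N = -28127/4 (N = -2 + (1/4)*(-28119) = -2 - 28119/4 = -28127/4 ≈ -7031.8)
(307 + 13035)*(22628 + y(-130, -66)) - N = (307 + 13035)*(22628 + 28/(-130)) - 1*(-28127/4) = 13342*(22628 + 28*(-1/130)) + 28127/4 = 13342*(22628 - 14/65) + 28127/4 = 13342*(1470806/65) + 28127/4 = 19623493652/65 + 28127/4 = 78495802863/260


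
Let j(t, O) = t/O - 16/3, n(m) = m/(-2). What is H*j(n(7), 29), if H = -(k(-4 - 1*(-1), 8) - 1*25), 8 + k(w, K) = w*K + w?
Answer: -9490/29 ≈ -327.24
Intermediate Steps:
k(w, K) = -8 + w + K*w (k(w, K) = -8 + (w*K + w) = -8 + (K*w + w) = -8 + (w + K*w) = -8 + w + K*w)
n(m) = -m/2 (n(m) = m*(-½) = -m/2)
j(t, O) = -16/3 + t/O (j(t, O) = t/O - 16*⅓ = t/O - 16/3 = -16/3 + t/O)
H = 60 (H = -((-8 + (-4 - 1*(-1)) + 8*(-4 - 1*(-1))) - 1*25) = -((-8 + (-4 + 1) + 8*(-4 + 1)) - 25) = -((-8 - 3 + 8*(-3)) - 25) = -((-8 - 3 - 24) - 25) = -(-35 - 25) = -1*(-60) = 60)
H*j(n(7), 29) = 60*(-16/3 - ½*7/29) = 60*(-16/3 - 7/2*1/29) = 60*(-16/3 - 7/58) = 60*(-949/174) = -9490/29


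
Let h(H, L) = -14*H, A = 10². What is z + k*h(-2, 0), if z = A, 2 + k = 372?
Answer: 10460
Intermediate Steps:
k = 370 (k = -2 + 372 = 370)
A = 100
z = 100
z + k*h(-2, 0) = 100 + 370*(-14*(-2)) = 100 + 370*28 = 100 + 10360 = 10460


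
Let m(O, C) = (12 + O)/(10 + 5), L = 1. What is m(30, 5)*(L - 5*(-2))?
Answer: 154/5 ≈ 30.800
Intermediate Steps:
m(O, C) = 4/5 + O/15 (m(O, C) = (12 + O)/15 = (12 + O)*(1/15) = 4/5 + O/15)
m(30, 5)*(L - 5*(-2)) = (4/5 + (1/15)*30)*(1 - 5*(-2)) = (4/5 + 2)*(1 + 10) = (14/5)*11 = 154/5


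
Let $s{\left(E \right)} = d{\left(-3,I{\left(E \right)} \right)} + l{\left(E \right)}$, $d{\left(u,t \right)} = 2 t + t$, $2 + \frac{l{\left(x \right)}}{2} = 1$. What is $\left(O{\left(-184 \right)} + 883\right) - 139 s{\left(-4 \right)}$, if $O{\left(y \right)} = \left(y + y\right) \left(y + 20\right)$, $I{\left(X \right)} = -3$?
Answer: $62764$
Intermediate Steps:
$l{\left(x \right)} = -2$ ($l{\left(x \right)} = -4 + 2 \cdot 1 = -4 + 2 = -2$)
$d{\left(u,t \right)} = 3 t$
$O{\left(y \right)} = 2 y \left(20 + y\right)$
$s{\left(E \right)} = -11$ ($s{\left(E \right)} = 3 \left(-3\right) - 2 = -9 - 2 = -11$)
$\left(O{\left(-184 \right)} + 883\right) - 139 s{\left(-4 \right)} = \left(2 \left(-184\right) \left(20 - 184\right) + 883\right) - -1529 = \left(2 \left(-184\right) \left(-164\right) + 883\right) + 1529 = \left(60352 + 883\right) + 1529 = 61235 + 1529 = 62764$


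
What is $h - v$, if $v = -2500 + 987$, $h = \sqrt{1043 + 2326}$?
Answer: $1513 + \sqrt{3369} \approx 1571.0$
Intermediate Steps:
$h = \sqrt{3369} \approx 58.043$
$v = -1513$
$h - v = \sqrt{3369} - -1513 = \sqrt{3369} + 1513 = 1513 + \sqrt{3369}$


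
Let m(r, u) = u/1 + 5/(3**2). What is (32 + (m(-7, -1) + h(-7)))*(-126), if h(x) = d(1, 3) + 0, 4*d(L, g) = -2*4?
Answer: -3724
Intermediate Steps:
d(L, g) = -2 (d(L, g) = (-2*4)/4 = (1/4)*(-8) = -2)
m(r, u) = 5/9 + u (m(r, u) = u*1 + 5/9 = u + 5*(1/9) = u + 5/9 = 5/9 + u)
h(x) = -2 (h(x) = -2 + 0 = -2)
(32 + (m(-7, -1) + h(-7)))*(-126) = (32 + ((5/9 - 1) - 2))*(-126) = (32 + (-4/9 - 2))*(-126) = (32 - 22/9)*(-126) = (266/9)*(-126) = -3724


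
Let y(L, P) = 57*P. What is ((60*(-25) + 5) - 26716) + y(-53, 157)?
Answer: -19262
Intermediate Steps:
((60*(-25) + 5) - 26716) + y(-53, 157) = ((60*(-25) + 5) - 26716) + 57*157 = ((-1500 + 5) - 26716) + 8949 = (-1495 - 26716) + 8949 = -28211 + 8949 = -19262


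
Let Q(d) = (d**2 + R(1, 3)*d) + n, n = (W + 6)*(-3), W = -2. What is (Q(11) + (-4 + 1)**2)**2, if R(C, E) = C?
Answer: 16641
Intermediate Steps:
n = -12 (n = (-2 + 6)*(-3) = 4*(-3) = -12)
Q(d) = -12 + d + d**2 (Q(d) = (d**2 + 1*d) - 12 = (d**2 + d) - 12 = (d + d**2) - 12 = -12 + d + d**2)
(Q(11) + (-4 + 1)**2)**2 = ((-12 + 11 + 11**2) + (-4 + 1)**2)**2 = ((-12 + 11 + 121) + (-3)**2)**2 = (120 + 9)**2 = 129**2 = 16641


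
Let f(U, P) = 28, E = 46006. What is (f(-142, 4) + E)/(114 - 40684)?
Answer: -23017/20285 ≈ -1.1347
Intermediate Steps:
(f(-142, 4) + E)/(114 - 40684) = (28 + 46006)/(114 - 40684) = 46034/(-40570) = 46034*(-1/40570) = -23017/20285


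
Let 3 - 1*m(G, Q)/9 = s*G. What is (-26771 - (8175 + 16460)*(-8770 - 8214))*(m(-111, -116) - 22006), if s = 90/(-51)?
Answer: -168861213111297/17 ≈ -9.9330e+12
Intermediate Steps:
s = -30/17 (s = 90*(-1/51) = -30/17 ≈ -1.7647)
m(G, Q) = 27 + 270*G/17 (m(G, Q) = 27 - (-270)*G/17 = 27 + 270*G/17)
(-26771 - (8175 + 16460)*(-8770 - 8214))*(m(-111, -116) - 22006) = (-26771 - (8175 + 16460)*(-8770 - 8214))*((27 + (270/17)*(-111)) - 22006) = (-26771 - 24635*(-16984))*((27 - 29970/17) - 22006) = (-26771 - 1*(-418400840))*(-29511/17 - 22006) = (-26771 + 418400840)*(-403613/17) = 418374069*(-403613/17) = -168861213111297/17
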